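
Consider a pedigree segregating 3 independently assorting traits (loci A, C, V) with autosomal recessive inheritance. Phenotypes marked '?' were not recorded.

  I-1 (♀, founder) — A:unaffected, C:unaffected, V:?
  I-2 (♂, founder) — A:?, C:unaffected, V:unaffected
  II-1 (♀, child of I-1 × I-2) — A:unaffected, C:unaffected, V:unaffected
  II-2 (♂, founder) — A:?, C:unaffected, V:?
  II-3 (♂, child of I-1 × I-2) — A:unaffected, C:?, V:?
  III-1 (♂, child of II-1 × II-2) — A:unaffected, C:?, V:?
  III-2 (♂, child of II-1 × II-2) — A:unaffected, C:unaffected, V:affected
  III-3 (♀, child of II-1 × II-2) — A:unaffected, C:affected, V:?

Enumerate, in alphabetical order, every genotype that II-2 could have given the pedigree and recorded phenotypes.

A/I-1 un ·: AA|Aa
A/I-2 ? ·: AA|Aa|aa
A/II-1 un I-1×I-2: AA|Aa
A/II-2 ? ·: AA|Aa|aa
A/II-3 un I-1×I-2: AA|Aa
A/III-1 un II-1×II-2: AA|Aa
A/III-2 un II-1×II-2: AA|Aa
A/III-3 un II-1×II-2: AA|Aa
⇒ A over [I-1,I-2,II-1,II-2,II-3,III-1,III-2,III-3]: 206 consistent
C/I-1 un ·: CC|Cc
C/I-2 un ·: CC|Cc
C/II-1 un I-1×I-2: Cc
C/II-2 un ·: Cc
C/II-3 ? I-1×I-2: CC|Cc|cc
C/III-1 ? II-1×II-2: CC|Cc|cc
C/III-2 un II-1×II-2: CC|Cc
C/III-3 aff II-1×II-2: cc
⇒ C over [I-1,I-2,II-1,II-2,II-3,III-1,III-2,III-3]: 42 consistent
V/I-1 ? ·: VV|Vv|vv
V/I-2 un ·: VV|Vv
V/II-1 un I-1×I-2: Vv
V/II-2 ? ·: Vv|vv
V/II-3 ? I-1×I-2: VV|Vv|vv
V/III-1 ? II-1×II-2: VV|Vv|vv
V/III-2 aff II-1×II-2: vv
V/III-3 ? II-1×II-2: VV|Vv|vv
⇒ V over [I-1,I-2,II-1,II-2,II-3,III-1,III-2,III-3]: 130 consistent

II-2 ∈ {AA Cc Vv, AA Cc vv, Aa Cc Vv, Aa Cc vv, aa Cc Vv, aa Cc vv}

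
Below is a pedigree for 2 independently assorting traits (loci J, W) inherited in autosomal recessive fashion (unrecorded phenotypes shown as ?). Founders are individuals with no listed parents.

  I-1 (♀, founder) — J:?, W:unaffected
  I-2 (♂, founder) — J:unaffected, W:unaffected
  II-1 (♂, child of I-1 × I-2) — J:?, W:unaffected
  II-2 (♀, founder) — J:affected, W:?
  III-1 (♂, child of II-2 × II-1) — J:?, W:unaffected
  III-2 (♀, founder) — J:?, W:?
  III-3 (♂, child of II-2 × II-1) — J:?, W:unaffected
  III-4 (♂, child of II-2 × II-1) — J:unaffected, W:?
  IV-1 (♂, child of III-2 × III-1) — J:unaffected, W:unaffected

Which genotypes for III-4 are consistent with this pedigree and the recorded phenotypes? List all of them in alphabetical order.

J/I-1 ? ·: JJ|Jj|jj
J/I-2 un ·: JJ|Jj
J/II-1 ? I-1×I-2: JJ|Jj
J/II-2 aff ·: jj
J/III-1 ? II-2×II-1: Jj|jj
J/III-2 ? ·: JJ|Jj|jj
J/III-3 ? II-2×II-1: Jj|jj
J/III-4 un II-2×II-1: Jj
J/IV-1 un III-2×III-1: JJ|Jj
⇒ J over [I-1,I-2,II-1,II-2,III-1,III-2,III-3,III-4,IV-1]: 90 consistent
W/I-1 un ·: WW|Ww
W/I-2 un ·: WW|Ww
W/II-1 un I-1×I-2: WW|Ww
W/II-2 ? ·: WW|Ww|ww
W/III-1 un II-2×II-1: WW|Ww
W/III-2 ? ·: WW|Ww|ww
W/III-3 un II-2×II-1: WW|Ww
W/III-4 ? II-2×II-1: WW|Ww|ww
W/IV-1 un III-2×III-1: WW|Ww
⇒ W over [I-1,I-2,II-1,II-2,III-1,III-2,III-3,III-4,IV-1]: 480 consistent

III-4 ∈ {Jj WW, Jj Ww, Jj ww}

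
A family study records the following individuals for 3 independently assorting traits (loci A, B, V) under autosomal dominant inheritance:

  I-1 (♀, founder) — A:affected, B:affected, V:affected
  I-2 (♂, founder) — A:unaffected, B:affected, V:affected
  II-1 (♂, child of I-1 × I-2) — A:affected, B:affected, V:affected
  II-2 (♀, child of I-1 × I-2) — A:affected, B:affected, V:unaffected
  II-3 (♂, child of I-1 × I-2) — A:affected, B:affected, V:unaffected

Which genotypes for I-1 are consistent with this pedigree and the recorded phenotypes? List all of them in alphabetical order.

I-1 ∈ {AA BB Vv, AA Bb Vv, Aa BB Vv, Aa Bb Vv}

A/I-1 aff ·: Aa|AA
A/I-2 un ·: aa
A/II-1 aff I-1×I-2: Aa
A/II-2 aff I-1×I-2: Aa
A/II-3 aff I-1×I-2: Aa
⇒ A over [I-1,I-2,II-1,II-2,II-3]: 2 consistent
B/I-1 aff ·: Bb|BB
B/I-2 aff ·: Bb|BB
B/II-1 aff I-1×I-2: Bb|BB
B/II-2 aff I-1×I-2: Bb|BB
B/II-3 aff I-1×I-2: Bb|BB
⇒ B over [I-1,I-2,II-1,II-2,II-3]: 25 consistent
V/I-1 aff ·: Vv
V/I-2 aff ·: Vv
V/II-1 aff I-1×I-2: Vv|VV
V/II-2 un I-1×I-2: vv
V/II-3 un I-1×I-2: vv
⇒ V over [I-1,I-2,II-1,II-2,II-3]: 2 consistent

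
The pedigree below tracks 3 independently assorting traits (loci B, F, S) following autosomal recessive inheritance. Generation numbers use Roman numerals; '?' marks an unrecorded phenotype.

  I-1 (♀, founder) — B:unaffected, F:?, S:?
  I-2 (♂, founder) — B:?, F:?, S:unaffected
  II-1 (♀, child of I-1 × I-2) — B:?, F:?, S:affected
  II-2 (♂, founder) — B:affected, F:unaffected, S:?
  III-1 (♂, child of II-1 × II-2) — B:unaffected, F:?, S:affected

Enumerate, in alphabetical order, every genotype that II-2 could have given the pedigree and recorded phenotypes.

II-2 ∈ {bb FF Ss, bb FF ss, bb Ff Ss, bb Ff ss}

B/I-1 un ·: BB|Bb
B/I-2 ? ·: BB|Bb|bb
B/II-1 ? I-1×I-2: BB|Bb
B/II-2 aff ·: bb
B/III-1 un II-1×II-2: Bb
⇒ B over [I-1,I-2,II-1,II-2,III-1]: 9 consistent
F/I-1 ? ·: FF|Ff|ff
F/I-2 ? ·: FF|Ff|ff
F/II-1 ? I-1×I-2: FF|Ff|ff
F/II-2 un ·: FF|Ff
F/III-1 ? II-1×II-2: FF|Ff|ff
⇒ F over [I-1,I-2,II-1,II-2,III-1]: 59 consistent
S/I-1 ? ·: Ss|ss
S/I-2 un ·: Ss
S/II-1 aff I-1×I-2: ss
S/II-2 ? ·: Ss|ss
S/III-1 aff II-1×II-2: ss
⇒ S over [I-1,I-2,II-1,II-2,III-1]: 4 consistent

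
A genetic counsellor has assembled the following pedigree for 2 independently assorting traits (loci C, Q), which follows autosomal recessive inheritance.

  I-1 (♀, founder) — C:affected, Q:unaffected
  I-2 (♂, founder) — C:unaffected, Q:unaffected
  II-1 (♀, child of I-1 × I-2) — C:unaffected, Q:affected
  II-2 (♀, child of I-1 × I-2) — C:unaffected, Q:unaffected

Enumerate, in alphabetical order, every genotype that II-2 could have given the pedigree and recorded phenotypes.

C/I-1 aff ·: cc
C/I-2 un ·: CC|Cc
C/II-1 un I-1×I-2: Cc
C/II-2 un I-1×I-2: Cc
⇒ C over [I-1,I-2,II-1,II-2]: 2 consistent
Q/I-1 un ·: Qq
Q/I-2 un ·: Qq
Q/II-1 aff I-1×I-2: qq
Q/II-2 un I-1×I-2: QQ|Qq
⇒ Q over [I-1,I-2,II-1,II-2]: 2 consistent

II-2 ∈ {Cc QQ, Cc Qq}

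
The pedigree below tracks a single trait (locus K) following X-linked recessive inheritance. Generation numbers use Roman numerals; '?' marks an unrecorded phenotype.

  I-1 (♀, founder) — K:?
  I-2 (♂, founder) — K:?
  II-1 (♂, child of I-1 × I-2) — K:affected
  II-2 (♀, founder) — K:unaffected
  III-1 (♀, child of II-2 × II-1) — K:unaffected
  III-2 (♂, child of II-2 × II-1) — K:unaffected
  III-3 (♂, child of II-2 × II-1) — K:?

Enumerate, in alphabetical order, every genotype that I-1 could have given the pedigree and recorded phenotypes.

I-1 ∈ {X^KX^k, X^kX^k}

K/I-1 ? ·: X^KX^k|X^kX^k
K/I-2 ? ·: X^KY|X^kY
K/II-1 aff I-1×I-2: X^kY
K/II-2 un ·: X^KX^K|X^KX^k
K/III-1 un II-2×II-1: X^KX^k
K/III-2 un II-2×II-1: X^KY
K/III-3 ? II-2×II-1: X^KY|X^kY
⇒ K over [I-1,I-2,II-1,II-2,III-1,III-2,III-3]: 12 consistent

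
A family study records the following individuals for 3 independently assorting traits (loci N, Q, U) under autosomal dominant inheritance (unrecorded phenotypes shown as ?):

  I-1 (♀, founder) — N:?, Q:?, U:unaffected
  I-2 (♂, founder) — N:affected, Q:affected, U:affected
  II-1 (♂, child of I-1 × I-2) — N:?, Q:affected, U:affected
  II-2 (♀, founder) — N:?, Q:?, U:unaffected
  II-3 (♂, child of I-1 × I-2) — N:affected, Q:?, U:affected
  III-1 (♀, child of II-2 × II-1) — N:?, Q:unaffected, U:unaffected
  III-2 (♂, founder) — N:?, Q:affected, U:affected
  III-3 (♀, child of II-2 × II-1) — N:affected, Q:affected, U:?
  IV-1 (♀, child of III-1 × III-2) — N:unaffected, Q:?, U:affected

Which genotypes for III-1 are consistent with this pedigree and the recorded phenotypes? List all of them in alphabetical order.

N/I-1 ? ·: nn|Nn|NN
N/I-2 aff ·: Nn|NN
N/II-1 ? I-1×I-2: nn|Nn|NN
N/II-2 ? ·: nn|Nn|NN
N/II-3 aff I-1×I-2: Nn|NN
N/III-1 ? II-2×II-1: nn|Nn
N/III-2 ? ·: nn|Nn
N/III-3 aff II-2×II-1: Nn|NN
N/IV-1 un III-1×III-2: nn
⇒ N over [I-1,I-2,II-1,II-2,II-3,III-1,III-2,III-3,IV-1]: 188 consistent
Q/I-1 ? ·: qq|Qq|QQ
Q/I-2 aff ·: Qq|QQ
Q/II-1 aff I-1×I-2: Qq
Q/II-2 ? ·: qq|Qq
Q/II-3 ? I-1×I-2: qq|Qq|QQ
Q/III-1 un II-2×II-1: qq
Q/III-2 aff ·: Qq|QQ
Q/III-3 aff II-2×II-1: Qq|QQ
Q/IV-1 ? III-1×III-2: qq|Qq
⇒ Q over [I-1,I-2,II-1,II-2,II-3,III-1,III-2,III-3,IV-1]: 90 consistent
U/I-1 un ·: uu
U/I-2 aff ·: Uu|UU
U/II-1 aff I-1×I-2: Uu
U/II-2 un ·: uu
U/II-3 aff I-1×I-2: Uu
U/III-1 un II-2×II-1: uu
U/III-2 aff ·: Uu|UU
U/III-3 ? II-2×II-1: uu|Uu
U/IV-1 aff III-1×III-2: Uu
⇒ U over [I-1,I-2,II-1,II-2,II-3,III-1,III-2,III-3,IV-1]: 8 consistent

III-1 ∈ {Nn qq uu, nn qq uu}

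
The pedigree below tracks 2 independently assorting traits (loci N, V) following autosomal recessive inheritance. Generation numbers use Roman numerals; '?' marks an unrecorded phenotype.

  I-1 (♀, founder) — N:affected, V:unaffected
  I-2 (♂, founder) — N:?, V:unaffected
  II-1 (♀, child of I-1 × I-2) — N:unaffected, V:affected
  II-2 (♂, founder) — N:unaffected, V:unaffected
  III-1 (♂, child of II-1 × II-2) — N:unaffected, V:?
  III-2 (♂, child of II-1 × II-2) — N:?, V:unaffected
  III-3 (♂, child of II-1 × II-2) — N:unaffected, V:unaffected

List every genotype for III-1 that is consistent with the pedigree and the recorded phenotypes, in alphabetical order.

N/I-1 aff ·: nn
N/I-2 ? ·: NN|Nn
N/II-1 un I-1×I-2: Nn
N/II-2 un ·: NN|Nn
N/III-1 un II-1×II-2: NN|Nn
N/III-2 ? II-1×II-2: NN|Nn|nn
N/III-3 un II-1×II-2: NN|Nn
⇒ N over [I-1,I-2,II-1,II-2,III-1,III-2,III-3]: 40 consistent
V/I-1 un ·: Vv
V/I-2 un ·: Vv
V/II-1 aff I-1×I-2: vv
V/II-2 un ·: VV|Vv
V/III-1 ? II-1×II-2: Vv|vv
V/III-2 un II-1×II-2: Vv
V/III-3 un II-1×II-2: Vv
⇒ V over [I-1,I-2,II-1,II-2,III-1,III-2,III-3]: 3 consistent

III-1 ∈ {NN Vv, NN vv, Nn Vv, Nn vv}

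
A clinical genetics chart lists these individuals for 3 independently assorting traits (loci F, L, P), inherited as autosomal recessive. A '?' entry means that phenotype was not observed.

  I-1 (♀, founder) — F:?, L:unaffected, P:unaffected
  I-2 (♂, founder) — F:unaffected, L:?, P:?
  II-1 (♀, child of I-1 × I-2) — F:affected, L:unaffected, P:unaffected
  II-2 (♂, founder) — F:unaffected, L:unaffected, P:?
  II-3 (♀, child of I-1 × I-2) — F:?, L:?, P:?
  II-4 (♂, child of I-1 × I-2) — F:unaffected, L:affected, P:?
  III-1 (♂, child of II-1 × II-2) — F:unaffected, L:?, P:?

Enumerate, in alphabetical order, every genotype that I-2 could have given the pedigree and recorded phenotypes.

F/I-1 ? ·: Ff|ff
F/I-2 un ·: Ff
F/II-1 aff I-1×I-2: ff
F/II-2 un ·: FF|Ff
F/II-3 ? I-1×I-2: FF|Ff|ff
F/II-4 un I-1×I-2: FF|Ff
F/III-1 un II-1×II-2: Ff
⇒ F over [I-1,I-2,II-1,II-2,II-3,II-4,III-1]: 16 consistent
L/I-1 un ·: Ll
L/I-2 ? ·: Ll|ll
L/II-1 un I-1×I-2: LL|Ll
L/II-2 un ·: LL|Ll
L/II-3 ? I-1×I-2: LL|Ll|ll
L/II-4 aff I-1×I-2: ll
L/III-1 ? II-1×II-2: LL|Ll|ll
⇒ L over [I-1,I-2,II-1,II-2,II-3,II-4,III-1]: 34 consistent
P/I-1 un ·: PP|Pp
P/I-2 ? ·: PP|Pp|pp
P/II-1 un I-1×I-2: PP|Pp
P/II-2 ? ·: PP|Pp|pp
P/II-3 ? I-1×I-2: PP|Pp|pp
P/II-4 ? I-1×I-2: PP|Pp|pp
P/III-1 ? II-1×II-2: PP|Pp|pp
⇒ P over [I-1,I-2,II-1,II-2,II-3,II-4,III-1]: 226 consistent

I-2 ∈ {Ff Ll PP, Ff Ll Pp, Ff Ll pp, Ff ll PP, Ff ll Pp, Ff ll pp}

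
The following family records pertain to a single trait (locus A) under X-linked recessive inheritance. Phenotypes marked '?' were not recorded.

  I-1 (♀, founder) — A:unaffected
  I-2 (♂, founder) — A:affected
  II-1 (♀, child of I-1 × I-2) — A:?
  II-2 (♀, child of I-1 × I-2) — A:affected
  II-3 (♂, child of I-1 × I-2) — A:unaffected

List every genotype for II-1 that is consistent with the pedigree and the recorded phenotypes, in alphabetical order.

II-1 ∈ {X^AX^a, X^aX^a}

A/I-1 un ·: X^AX^a
A/I-2 aff ·: X^aY
A/II-1 ? I-1×I-2: X^AX^a|X^aX^a
A/II-2 aff I-1×I-2: X^aX^a
A/II-3 un I-1×I-2: X^AY
⇒ A over [I-1,I-2,II-1,II-2,II-3]: 2 consistent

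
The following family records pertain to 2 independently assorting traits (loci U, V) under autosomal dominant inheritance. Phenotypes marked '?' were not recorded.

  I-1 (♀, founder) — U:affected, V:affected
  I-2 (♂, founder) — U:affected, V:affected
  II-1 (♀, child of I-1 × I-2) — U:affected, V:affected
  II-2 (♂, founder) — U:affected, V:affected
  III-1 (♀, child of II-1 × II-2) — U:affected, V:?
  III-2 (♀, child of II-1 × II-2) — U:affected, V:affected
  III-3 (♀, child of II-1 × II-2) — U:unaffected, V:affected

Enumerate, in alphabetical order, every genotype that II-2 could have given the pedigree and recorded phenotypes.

II-2 ∈ {Uu VV, Uu Vv}

U/I-1 aff ·: Uu|UU
U/I-2 aff ·: Uu|UU
U/II-1 aff I-1×I-2: Uu
U/II-2 aff ·: Uu
U/III-1 aff II-1×II-2: Uu|UU
U/III-2 aff II-1×II-2: Uu|UU
U/III-3 un II-1×II-2: uu
⇒ U over [I-1,I-2,II-1,II-2,III-1,III-2,III-3]: 12 consistent
V/I-1 aff ·: Vv|VV
V/I-2 aff ·: Vv|VV
V/II-1 aff I-1×I-2: Vv|VV
V/II-2 aff ·: Vv|VV
V/III-1 ? II-1×II-2: vv|Vv|VV
V/III-2 aff II-1×II-2: Vv|VV
V/III-3 aff II-1×II-2: Vv|VV
⇒ V over [I-1,I-2,II-1,II-2,III-1,III-2,III-3]: 96 consistent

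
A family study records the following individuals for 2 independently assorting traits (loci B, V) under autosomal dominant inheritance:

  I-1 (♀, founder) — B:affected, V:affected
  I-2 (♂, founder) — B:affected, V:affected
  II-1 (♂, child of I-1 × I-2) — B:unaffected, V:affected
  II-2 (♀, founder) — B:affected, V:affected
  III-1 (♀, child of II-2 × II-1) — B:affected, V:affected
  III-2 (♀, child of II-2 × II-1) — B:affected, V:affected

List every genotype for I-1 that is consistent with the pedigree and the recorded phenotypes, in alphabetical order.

B/I-1 aff ·: Bb
B/I-2 aff ·: Bb
B/II-1 un I-1×I-2: bb
B/II-2 aff ·: Bb|BB
B/III-1 aff II-2×II-1: Bb
B/III-2 aff II-2×II-1: Bb
⇒ B over [I-1,I-2,II-1,II-2,III-1,III-2]: 2 consistent
V/I-1 aff ·: Vv|VV
V/I-2 aff ·: Vv|VV
V/II-1 aff I-1×I-2: Vv|VV
V/II-2 aff ·: Vv|VV
V/III-1 aff II-2×II-1: Vv|VV
V/III-2 aff II-2×II-1: Vv|VV
⇒ V over [I-1,I-2,II-1,II-2,III-1,III-2]: 44 consistent

I-1 ∈ {Bb VV, Bb Vv}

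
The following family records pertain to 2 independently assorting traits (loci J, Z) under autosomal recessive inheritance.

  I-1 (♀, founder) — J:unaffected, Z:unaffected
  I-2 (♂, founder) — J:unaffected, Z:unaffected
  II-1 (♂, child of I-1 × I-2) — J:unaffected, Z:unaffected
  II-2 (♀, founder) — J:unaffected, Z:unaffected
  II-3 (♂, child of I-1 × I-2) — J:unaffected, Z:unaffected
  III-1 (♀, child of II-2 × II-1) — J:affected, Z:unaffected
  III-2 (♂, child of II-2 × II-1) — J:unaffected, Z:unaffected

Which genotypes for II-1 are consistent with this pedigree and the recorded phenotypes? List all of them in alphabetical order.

II-1 ∈ {Jj ZZ, Jj Zz}

J/I-1 un ·: JJ|Jj
J/I-2 un ·: JJ|Jj
J/II-1 un I-1×I-2: Jj
J/II-2 un ·: Jj
J/II-3 un I-1×I-2: JJ|Jj
J/III-1 aff II-2×II-1: jj
J/III-2 un II-2×II-1: JJ|Jj
⇒ J over [I-1,I-2,II-1,II-2,II-3,III-1,III-2]: 12 consistent
Z/I-1 un ·: ZZ|Zz
Z/I-2 un ·: ZZ|Zz
Z/II-1 un I-1×I-2: ZZ|Zz
Z/II-2 un ·: ZZ|Zz
Z/II-3 un I-1×I-2: ZZ|Zz
Z/III-1 un II-2×II-1: ZZ|Zz
Z/III-2 un II-2×II-1: ZZ|Zz
⇒ Z over [I-1,I-2,II-1,II-2,II-3,III-1,III-2]: 83 consistent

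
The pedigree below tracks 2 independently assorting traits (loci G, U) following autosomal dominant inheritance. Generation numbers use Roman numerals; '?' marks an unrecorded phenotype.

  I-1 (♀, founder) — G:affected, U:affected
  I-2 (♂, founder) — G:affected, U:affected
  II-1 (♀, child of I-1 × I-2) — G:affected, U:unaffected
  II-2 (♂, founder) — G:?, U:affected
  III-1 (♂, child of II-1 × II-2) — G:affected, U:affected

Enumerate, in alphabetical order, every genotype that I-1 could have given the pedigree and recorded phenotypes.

G/I-1 aff ·: Gg|GG
G/I-2 aff ·: Gg|GG
G/II-1 aff I-1×I-2: Gg|GG
G/II-2 ? ·: gg|Gg|GG
G/III-1 aff II-1×II-2: Gg|GG
⇒ G over [I-1,I-2,II-1,II-2,III-1]: 31 consistent
U/I-1 aff ·: Uu
U/I-2 aff ·: Uu
U/II-1 un I-1×I-2: uu
U/II-2 aff ·: Uu|UU
U/III-1 aff II-1×II-2: Uu
⇒ U over [I-1,I-2,II-1,II-2,III-1]: 2 consistent

I-1 ∈ {GG Uu, Gg Uu}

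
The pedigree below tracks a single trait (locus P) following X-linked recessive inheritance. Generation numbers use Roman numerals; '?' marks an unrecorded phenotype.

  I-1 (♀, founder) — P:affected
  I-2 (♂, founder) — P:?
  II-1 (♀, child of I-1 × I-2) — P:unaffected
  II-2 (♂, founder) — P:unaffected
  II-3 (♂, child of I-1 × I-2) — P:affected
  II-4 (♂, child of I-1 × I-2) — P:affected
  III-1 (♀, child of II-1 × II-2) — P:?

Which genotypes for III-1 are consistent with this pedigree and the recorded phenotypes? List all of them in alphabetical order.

P/I-1 aff ·: X^pX^p
P/I-2 ? ·: X^PY
P/II-1 un I-1×I-2: X^PX^p
P/II-2 un ·: X^PY
P/II-3 aff I-1×I-2: X^pY
P/II-4 aff I-1×I-2: X^pY
P/III-1 ? II-1×II-2: X^PX^P|X^PX^p
⇒ P over [I-1,I-2,II-1,II-2,II-3,II-4,III-1]: 2 consistent

III-1 ∈ {X^PX^P, X^PX^p}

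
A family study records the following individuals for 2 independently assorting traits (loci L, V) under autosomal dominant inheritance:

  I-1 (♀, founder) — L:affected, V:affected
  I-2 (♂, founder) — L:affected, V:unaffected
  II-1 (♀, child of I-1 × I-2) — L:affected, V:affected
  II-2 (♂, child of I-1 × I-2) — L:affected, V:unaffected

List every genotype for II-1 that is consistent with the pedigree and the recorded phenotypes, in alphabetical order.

II-1 ∈ {LL Vv, Ll Vv}

L/I-1 aff ·: Ll|LL
L/I-2 aff ·: Ll|LL
L/II-1 aff I-1×I-2: Ll|LL
L/II-2 aff I-1×I-2: Ll|LL
⇒ L over [I-1,I-2,II-1,II-2]: 13 consistent
V/I-1 aff ·: Vv
V/I-2 un ·: vv
V/II-1 aff I-1×I-2: Vv
V/II-2 un I-1×I-2: vv
⇒ V over [I-1,I-2,II-1,II-2]: 1 consistent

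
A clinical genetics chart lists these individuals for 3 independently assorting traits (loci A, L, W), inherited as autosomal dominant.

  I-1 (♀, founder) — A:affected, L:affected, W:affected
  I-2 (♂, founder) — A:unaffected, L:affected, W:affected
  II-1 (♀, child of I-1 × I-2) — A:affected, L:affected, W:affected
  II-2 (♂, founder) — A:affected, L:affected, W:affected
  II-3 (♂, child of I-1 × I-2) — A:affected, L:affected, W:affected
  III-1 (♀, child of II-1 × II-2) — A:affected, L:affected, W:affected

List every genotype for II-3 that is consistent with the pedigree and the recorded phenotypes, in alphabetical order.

A/I-1 aff ·: Aa|AA
A/I-2 un ·: aa
A/II-1 aff I-1×I-2: Aa
A/II-2 aff ·: Aa|AA
A/II-3 aff I-1×I-2: Aa
A/III-1 aff II-1×II-2: Aa|AA
⇒ A over [I-1,I-2,II-1,II-2,II-3,III-1]: 8 consistent
L/I-1 aff ·: Ll|LL
L/I-2 aff ·: Ll|LL
L/II-1 aff I-1×I-2: Ll|LL
L/II-2 aff ·: Ll|LL
L/II-3 aff I-1×I-2: Ll|LL
L/III-1 aff II-1×II-2: Ll|LL
⇒ L over [I-1,I-2,II-1,II-2,II-3,III-1]: 45 consistent
W/I-1 aff ·: Ww|WW
W/I-2 aff ·: Ww|WW
W/II-1 aff I-1×I-2: Ww|WW
W/II-2 aff ·: Ww|WW
W/II-3 aff I-1×I-2: Ww|WW
W/III-1 aff II-1×II-2: Ww|WW
⇒ W over [I-1,I-2,II-1,II-2,II-3,III-1]: 45 consistent

II-3 ∈ {Aa LL WW, Aa LL Ww, Aa Ll WW, Aa Ll Ww}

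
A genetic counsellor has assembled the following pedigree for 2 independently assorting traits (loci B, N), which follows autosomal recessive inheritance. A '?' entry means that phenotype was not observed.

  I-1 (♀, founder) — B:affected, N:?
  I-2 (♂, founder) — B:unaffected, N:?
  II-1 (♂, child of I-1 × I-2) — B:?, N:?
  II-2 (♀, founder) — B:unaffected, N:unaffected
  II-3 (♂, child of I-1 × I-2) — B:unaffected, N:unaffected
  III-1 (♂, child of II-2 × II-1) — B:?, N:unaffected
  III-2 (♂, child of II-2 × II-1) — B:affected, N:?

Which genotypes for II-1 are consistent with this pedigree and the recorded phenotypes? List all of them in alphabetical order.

II-1 ∈ {Bb NN, Bb Nn, Bb nn, bb NN, bb Nn, bb nn}

B/I-1 aff ·: bb
B/I-2 un ·: BB|Bb
B/II-1 ? I-1×I-2: Bb|bb
B/II-2 un ·: Bb
B/II-3 un I-1×I-2: Bb
B/III-1 ? II-2×II-1: BB|Bb|bb
B/III-2 aff II-2×II-1: bb
⇒ B over [I-1,I-2,II-1,II-2,II-3,III-1,III-2]: 8 consistent
N/I-1 ? ·: NN|Nn|nn
N/I-2 ? ·: NN|Nn|nn
N/II-1 ? I-1×I-2: NN|Nn|nn
N/II-2 un ·: NN|Nn
N/II-3 un I-1×I-2: NN|Nn
N/III-1 un II-2×II-1: NN|Nn
N/III-2 ? II-2×II-1: NN|Nn|nn
⇒ N over [I-1,I-2,II-1,II-2,II-3,III-1,III-2]: 147 consistent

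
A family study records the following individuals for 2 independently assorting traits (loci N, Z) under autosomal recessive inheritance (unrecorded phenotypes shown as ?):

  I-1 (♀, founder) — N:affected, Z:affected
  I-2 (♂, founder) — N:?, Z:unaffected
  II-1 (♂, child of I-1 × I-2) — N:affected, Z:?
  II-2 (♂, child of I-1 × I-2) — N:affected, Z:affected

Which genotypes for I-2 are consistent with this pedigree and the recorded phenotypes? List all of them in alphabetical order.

N/I-1 aff ·: nn
N/I-2 ? ·: Nn|nn
N/II-1 aff I-1×I-2: nn
N/II-2 aff I-1×I-2: nn
⇒ N over [I-1,I-2,II-1,II-2]: 2 consistent
Z/I-1 aff ·: zz
Z/I-2 un ·: Zz
Z/II-1 ? I-1×I-2: Zz|zz
Z/II-2 aff I-1×I-2: zz
⇒ Z over [I-1,I-2,II-1,II-2]: 2 consistent

I-2 ∈ {Nn Zz, nn Zz}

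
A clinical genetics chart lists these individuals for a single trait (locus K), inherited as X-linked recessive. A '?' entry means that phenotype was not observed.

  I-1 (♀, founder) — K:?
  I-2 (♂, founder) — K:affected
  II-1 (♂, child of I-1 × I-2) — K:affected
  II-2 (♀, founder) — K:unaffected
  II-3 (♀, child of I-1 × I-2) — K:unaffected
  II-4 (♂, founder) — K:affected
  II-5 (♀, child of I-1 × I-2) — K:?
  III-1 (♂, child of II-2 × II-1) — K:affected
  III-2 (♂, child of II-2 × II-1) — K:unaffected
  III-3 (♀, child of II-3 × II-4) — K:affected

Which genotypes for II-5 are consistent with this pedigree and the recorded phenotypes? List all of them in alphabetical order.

K/I-1 ? ·: X^KX^k
K/I-2 aff ·: X^kY
K/II-1 aff I-1×I-2: X^kY
K/II-2 un ·: X^KX^k
K/II-3 un I-1×I-2: X^KX^k
K/II-4 aff ·: X^kY
K/II-5 ? I-1×I-2: X^KX^k|X^kX^k
K/III-1 aff II-2×II-1: X^kY
K/III-2 un II-2×II-1: X^KY
K/III-3 aff II-3×II-4: X^kX^k
⇒ K over [I-1,I-2,II-1,II-2,II-3,II-4,II-5,III-1,III-2,III-3]: 2 consistent

II-5 ∈ {X^KX^k, X^kX^k}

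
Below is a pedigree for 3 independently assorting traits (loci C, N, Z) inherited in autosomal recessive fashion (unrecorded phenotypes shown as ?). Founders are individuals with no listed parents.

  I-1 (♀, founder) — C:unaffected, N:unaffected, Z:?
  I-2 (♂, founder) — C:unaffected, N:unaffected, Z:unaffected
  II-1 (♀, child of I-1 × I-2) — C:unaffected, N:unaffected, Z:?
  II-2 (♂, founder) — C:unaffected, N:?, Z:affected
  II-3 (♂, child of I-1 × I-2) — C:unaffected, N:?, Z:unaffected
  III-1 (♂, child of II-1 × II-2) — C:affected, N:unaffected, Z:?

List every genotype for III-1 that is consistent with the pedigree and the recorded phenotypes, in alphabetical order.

C/I-1 un ·: CC|Cc
C/I-2 un ·: CC|Cc
C/II-1 un I-1×I-2: Cc
C/II-2 un ·: Cc
C/II-3 un I-1×I-2: CC|Cc
C/III-1 aff II-1×II-2: cc
⇒ C over [I-1,I-2,II-1,II-2,II-3,III-1]: 6 consistent
N/I-1 un ·: NN|Nn
N/I-2 un ·: NN|Nn
N/II-1 un I-1×I-2: NN|Nn
N/II-2 ? ·: NN|Nn|nn
N/II-3 ? I-1×I-2: NN|Nn|nn
N/III-1 un II-1×II-2: NN|Nn
⇒ N over [I-1,I-2,II-1,II-2,II-3,III-1]: 67 consistent
Z/I-1 ? ·: ZZ|Zz|zz
Z/I-2 un ·: ZZ|Zz
Z/II-1 ? I-1×I-2: ZZ|Zz|zz
Z/II-2 aff ·: zz
Z/II-3 un I-1×I-2: ZZ|Zz
Z/III-1 ? II-1×II-2: Zz|zz
⇒ Z over [I-1,I-2,II-1,II-2,II-3,III-1]: 26 consistent

III-1 ∈ {cc NN Zz, cc NN zz, cc Nn Zz, cc Nn zz}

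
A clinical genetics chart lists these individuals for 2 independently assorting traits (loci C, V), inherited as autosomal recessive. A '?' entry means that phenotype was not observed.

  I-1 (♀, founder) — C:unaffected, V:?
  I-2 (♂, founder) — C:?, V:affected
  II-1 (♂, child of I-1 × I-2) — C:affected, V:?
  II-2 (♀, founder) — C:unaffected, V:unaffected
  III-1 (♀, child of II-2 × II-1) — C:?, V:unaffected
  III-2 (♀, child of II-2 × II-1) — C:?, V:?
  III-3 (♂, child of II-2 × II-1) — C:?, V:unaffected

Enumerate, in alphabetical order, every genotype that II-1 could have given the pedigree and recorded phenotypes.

II-1 ∈ {cc Vv, cc vv}

C/I-1 un ·: Cc
C/I-2 ? ·: Cc|cc
C/II-1 aff I-1×I-2: cc
C/II-2 un ·: CC|Cc
C/III-1 ? II-2×II-1: Cc|cc
C/III-2 ? II-2×II-1: Cc|cc
C/III-3 ? II-2×II-1: Cc|cc
⇒ C over [I-1,I-2,II-1,II-2,III-1,III-2,III-3]: 18 consistent
V/I-1 ? ·: VV|Vv|vv
V/I-2 aff ·: vv
V/II-1 ? I-1×I-2: Vv|vv
V/II-2 un ·: VV|Vv
V/III-1 un II-2×II-1: VV|Vv
V/III-2 ? II-2×II-1: VV|Vv|vv
V/III-3 un II-2×II-1: VV|Vv
⇒ V over [I-1,I-2,II-1,II-2,III-1,III-2,III-3]: 46 consistent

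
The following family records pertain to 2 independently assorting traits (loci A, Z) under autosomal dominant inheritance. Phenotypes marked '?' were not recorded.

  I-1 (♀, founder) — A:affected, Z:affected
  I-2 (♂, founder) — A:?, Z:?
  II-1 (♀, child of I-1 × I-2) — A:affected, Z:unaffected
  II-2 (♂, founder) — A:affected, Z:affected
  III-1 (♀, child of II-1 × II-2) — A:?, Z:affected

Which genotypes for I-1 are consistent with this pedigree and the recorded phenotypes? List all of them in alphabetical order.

A/I-1 aff ·: Aa|AA
A/I-2 ? ·: aa|Aa|AA
A/II-1 aff I-1×I-2: Aa|AA
A/II-2 aff ·: Aa|AA
A/III-1 ? II-1×II-2: aa|Aa|AA
⇒ A over [I-1,I-2,II-1,II-2,III-1]: 37 consistent
Z/I-1 aff ·: Zz
Z/I-2 ? ·: zz|Zz
Z/II-1 un I-1×I-2: zz
Z/II-2 aff ·: Zz|ZZ
Z/III-1 aff II-1×II-2: Zz
⇒ Z over [I-1,I-2,II-1,II-2,III-1]: 4 consistent

I-1 ∈ {AA Zz, Aa Zz}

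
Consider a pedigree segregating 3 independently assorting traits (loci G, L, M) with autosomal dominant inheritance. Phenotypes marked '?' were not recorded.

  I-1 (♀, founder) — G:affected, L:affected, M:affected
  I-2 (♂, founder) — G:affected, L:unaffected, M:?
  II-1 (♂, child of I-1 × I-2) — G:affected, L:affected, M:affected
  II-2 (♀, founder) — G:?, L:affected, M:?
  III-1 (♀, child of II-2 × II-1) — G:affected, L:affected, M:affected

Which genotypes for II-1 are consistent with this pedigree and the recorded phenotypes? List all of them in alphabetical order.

II-1 ∈ {GG Ll MM, GG Ll Mm, Gg Ll MM, Gg Ll Mm}

G/I-1 aff ·: Gg|GG
G/I-2 aff ·: Gg|GG
G/II-1 aff I-1×I-2: Gg|GG
G/II-2 ? ·: gg|Gg|GG
G/III-1 aff II-2×II-1: Gg|GG
⇒ G over [I-1,I-2,II-1,II-2,III-1]: 31 consistent
L/I-1 aff ·: Ll|LL
L/I-2 un ·: ll
L/II-1 aff I-1×I-2: Ll
L/II-2 aff ·: Ll|LL
L/III-1 aff II-2×II-1: Ll|LL
⇒ L over [I-1,I-2,II-1,II-2,III-1]: 8 consistent
M/I-1 aff ·: Mm|MM
M/I-2 ? ·: mm|Mm|MM
M/II-1 aff I-1×I-2: Mm|MM
M/II-2 ? ·: mm|Mm|MM
M/III-1 aff II-2×II-1: Mm|MM
⇒ M over [I-1,I-2,II-1,II-2,III-1]: 41 consistent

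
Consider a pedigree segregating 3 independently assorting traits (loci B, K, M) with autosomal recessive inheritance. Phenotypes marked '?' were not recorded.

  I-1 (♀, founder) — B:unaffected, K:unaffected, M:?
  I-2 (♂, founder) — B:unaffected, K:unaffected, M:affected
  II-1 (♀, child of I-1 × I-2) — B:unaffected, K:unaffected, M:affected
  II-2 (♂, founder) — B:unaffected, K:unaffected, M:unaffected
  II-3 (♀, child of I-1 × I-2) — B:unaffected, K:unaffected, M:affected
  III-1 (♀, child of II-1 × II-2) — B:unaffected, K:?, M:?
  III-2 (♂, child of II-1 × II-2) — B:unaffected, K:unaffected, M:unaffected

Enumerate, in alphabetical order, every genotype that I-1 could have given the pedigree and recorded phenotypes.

B/I-1 un ·: BB|Bb
B/I-2 un ·: BB|Bb
B/II-1 un I-1×I-2: BB|Bb
B/II-2 un ·: BB|Bb
B/II-3 un I-1×I-2: BB|Bb
B/III-1 un II-1×II-2: BB|Bb
B/III-2 un II-1×II-2: BB|Bb
⇒ B over [I-1,I-2,II-1,II-2,II-3,III-1,III-2]: 83 consistent
K/I-1 un ·: KK|Kk
K/I-2 un ·: KK|Kk
K/II-1 un I-1×I-2: KK|Kk
K/II-2 un ·: KK|Kk
K/II-3 un I-1×I-2: KK|Kk
K/III-1 ? II-1×II-2: KK|Kk|kk
K/III-2 un II-1×II-2: KK|Kk
⇒ K over [I-1,I-2,II-1,II-2,II-3,III-1,III-2]: 95 consistent
M/I-1 ? ·: Mm|mm
M/I-2 aff ·: mm
M/II-1 aff I-1×I-2: mm
M/II-2 un ·: MM|Mm
M/II-3 aff I-1×I-2: mm
M/III-1 ? II-1×II-2: Mm|mm
M/III-2 un II-1×II-2: Mm
⇒ M over [I-1,I-2,II-1,II-2,II-3,III-1,III-2]: 6 consistent

I-1 ∈ {BB KK Mm, BB KK mm, BB Kk Mm, BB Kk mm, Bb KK Mm, Bb KK mm, Bb Kk Mm, Bb Kk mm}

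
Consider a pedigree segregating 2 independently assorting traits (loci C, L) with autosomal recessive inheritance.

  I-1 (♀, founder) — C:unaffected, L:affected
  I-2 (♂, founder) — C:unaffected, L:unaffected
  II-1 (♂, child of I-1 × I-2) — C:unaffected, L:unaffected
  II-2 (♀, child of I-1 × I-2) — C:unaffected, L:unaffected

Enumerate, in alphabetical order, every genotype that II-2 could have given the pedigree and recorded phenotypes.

II-2 ∈ {CC Ll, Cc Ll}

C/I-1 un ·: CC|Cc
C/I-2 un ·: CC|Cc
C/II-1 un I-1×I-2: CC|Cc
C/II-2 un I-1×I-2: CC|Cc
⇒ C over [I-1,I-2,II-1,II-2]: 13 consistent
L/I-1 aff ·: ll
L/I-2 un ·: LL|Ll
L/II-1 un I-1×I-2: Ll
L/II-2 un I-1×I-2: Ll
⇒ L over [I-1,I-2,II-1,II-2]: 2 consistent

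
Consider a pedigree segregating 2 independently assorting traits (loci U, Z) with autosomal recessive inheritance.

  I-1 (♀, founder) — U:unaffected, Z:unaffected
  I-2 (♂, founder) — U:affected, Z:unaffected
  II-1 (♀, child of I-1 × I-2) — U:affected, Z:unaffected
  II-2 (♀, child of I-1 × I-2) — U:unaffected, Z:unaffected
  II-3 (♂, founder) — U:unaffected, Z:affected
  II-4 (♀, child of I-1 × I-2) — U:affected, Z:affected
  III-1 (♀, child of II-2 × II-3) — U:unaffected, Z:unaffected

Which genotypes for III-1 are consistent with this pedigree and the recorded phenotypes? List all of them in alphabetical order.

U/I-1 un ·: Uu
U/I-2 aff ·: uu
U/II-1 aff I-1×I-2: uu
U/II-2 un I-1×I-2: Uu
U/II-3 un ·: UU|Uu
U/II-4 aff I-1×I-2: uu
U/III-1 un II-2×II-3: UU|Uu
⇒ U over [I-1,I-2,II-1,II-2,II-3,II-4,III-1]: 4 consistent
Z/I-1 un ·: Zz
Z/I-2 un ·: Zz
Z/II-1 un I-1×I-2: ZZ|Zz
Z/II-2 un I-1×I-2: ZZ|Zz
Z/II-3 aff ·: zz
Z/II-4 aff I-1×I-2: zz
Z/III-1 un II-2×II-3: Zz
⇒ Z over [I-1,I-2,II-1,II-2,II-3,II-4,III-1]: 4 consistent

III-1 ∈ {UU Zz, Uu Zz}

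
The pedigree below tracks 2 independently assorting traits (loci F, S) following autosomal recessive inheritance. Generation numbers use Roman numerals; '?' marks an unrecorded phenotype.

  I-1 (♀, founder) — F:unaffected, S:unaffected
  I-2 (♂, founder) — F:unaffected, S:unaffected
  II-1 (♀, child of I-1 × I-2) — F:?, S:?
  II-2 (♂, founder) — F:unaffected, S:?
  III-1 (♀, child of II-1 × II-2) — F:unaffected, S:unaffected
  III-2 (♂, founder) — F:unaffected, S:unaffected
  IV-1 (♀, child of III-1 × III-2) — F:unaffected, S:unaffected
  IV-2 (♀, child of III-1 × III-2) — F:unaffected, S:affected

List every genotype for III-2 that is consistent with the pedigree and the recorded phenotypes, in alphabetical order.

III-2 ∈ {FF Ss, Ff Ss}

F/I-1 un ·: FF|Ff
F/I-2 un ·: FF|Ff
F/II-1 ? I-1×I-2: FF|Ff|ff
F/II-2 un ·: FF|Ff
F/III-1 un II-1×II-2: FF|Ff
F/III-2 un ·: FF|Ff
F/IV-1 un III-1×III-2: FF|Ff
F/IV-2 un III-1×III-2: FF|Ff
⇒ F over [I-1,I-2,II-1,II-2,III-1,III-2,IV-1,IV-2]: 166 consistent
S/I-1 un ·: SS|Ss
S/I-2 un ·: SS|Ss
S/II-1 ? I-1×I-2: SS|Ss|ss
S/II-2 ? ·: SS|Ss|ss
S/III-1 un II-1×II-2: Ss
S/III-2 un ·: Ss
S/IV-1 un III-1×III-2: SS|Ss
S/IV-2 aff III-1×III-2: ss
⇒ S over [I-1,I-2,II-1,II-2,III-1,III-2,IV-1,IV-2]: 38 consistent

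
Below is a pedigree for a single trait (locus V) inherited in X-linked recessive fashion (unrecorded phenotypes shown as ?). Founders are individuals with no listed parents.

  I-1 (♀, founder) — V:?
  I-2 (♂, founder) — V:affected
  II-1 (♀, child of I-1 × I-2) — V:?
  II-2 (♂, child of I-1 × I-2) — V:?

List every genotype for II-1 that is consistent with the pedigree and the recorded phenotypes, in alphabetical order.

V/I-1 ? ·: X^VX^V|X^VX^v|X^vX^v
V/I-2 aff ·: X^vY
V/II-1 ? I-1×I-2: X^VX^v|X^vX^v
V/II-2 ? I-1×I-2: X^VY|X^vY
⇒ V over [I-1,I-2,II-1,II-2]: 6 consistent

II-1 ∈ {X^VX^v, X^vX^v}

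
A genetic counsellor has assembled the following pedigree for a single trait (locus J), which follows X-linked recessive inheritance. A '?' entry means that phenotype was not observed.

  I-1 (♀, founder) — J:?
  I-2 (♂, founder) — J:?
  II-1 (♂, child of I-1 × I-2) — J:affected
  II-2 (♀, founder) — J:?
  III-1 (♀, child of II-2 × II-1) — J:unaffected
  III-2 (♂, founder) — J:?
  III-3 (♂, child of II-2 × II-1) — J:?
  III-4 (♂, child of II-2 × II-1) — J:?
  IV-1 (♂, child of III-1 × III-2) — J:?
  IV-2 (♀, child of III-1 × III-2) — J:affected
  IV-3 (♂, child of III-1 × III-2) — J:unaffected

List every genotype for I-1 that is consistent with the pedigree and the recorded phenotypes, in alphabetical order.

J/I-1 ? ·: X^JX^j|X^jX^j
J/I-2 ? ·: X^JY|X^jY
J/II-1 aff I-1×I-2: X^jY
J/II-2 ? ·: X^JX^J|X^JX^j
J/III-1 un II-2×II-1: X^JX^j
J/III-2 ? ·: X^jY
J/III-3 ? II-2×II-1: X^JY|X^jY
J/III-4 ? II-2×II-1: X^JY|X^jY
J/IV-1 ? III-1×III-2: X^JY|X^jY
J/IV-2 aff III-1×III-2: X^jX^j
J/IV-3 un III-1×III-2: X^JY
⇒ J over [I-1,I-2,II-1,II-2,III-1,III-2,III-3,III-4,IV-1,IV-2,IV-3]: 40 consistent

I-1 ∈ {X^JX^j, X^jX^j}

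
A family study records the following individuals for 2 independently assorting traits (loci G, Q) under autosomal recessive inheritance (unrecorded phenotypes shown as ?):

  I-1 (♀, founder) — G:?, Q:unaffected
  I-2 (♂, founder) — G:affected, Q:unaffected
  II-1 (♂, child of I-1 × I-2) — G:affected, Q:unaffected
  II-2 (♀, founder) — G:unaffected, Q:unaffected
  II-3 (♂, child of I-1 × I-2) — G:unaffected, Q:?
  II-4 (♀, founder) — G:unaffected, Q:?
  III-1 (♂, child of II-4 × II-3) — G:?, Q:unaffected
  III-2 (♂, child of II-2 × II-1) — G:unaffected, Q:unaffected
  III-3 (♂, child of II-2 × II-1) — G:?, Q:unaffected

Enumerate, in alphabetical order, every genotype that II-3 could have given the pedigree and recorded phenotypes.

G/I-1 ? ·: Gg
G/I-2 aff ·: gg
G/II-1 aff I-1×I-2: gg
G/II-2 un ·: GG|Gg
G/II-3 un I-1×I-2: Gg
G/II-4 un ·: GG|Gg
G/III-1 ? II-4×II-3: GG|Gg|gg
G/III-2 un II-2×II-1: Gg
G/III-3 ? II-2×II-1: Gg|gg
⇒ G over [I-1,I-2,II-1,II-2,II-3,II-4,III-1,III-2,III-3]: 15 consistent
Q/I-1 un ·: QQ|Qq
Q/I-2 un ·: QQ|Qq
Q/II-1 un I-1×I-2: QQ|Qq
Q/II-2 un ·: QQ|Qq
Q/II-3 ? I-1×I-2: QQ|Qq|qq
Q/II-4 ? ·: QQ|Qq|qq
Q/III-1 un II-4×II-3: QQ|Qq
Q/III-2 un II-2×II-1: QQ|Qq
Q/III-3 un II-2×II-1: QQ|Qq
⇒ Q over [I-1,I-2,II-1,II-2,II-3,II-4,III-1,III-2,III-3]: 397 consistent

II-3 ∈ {Gg QQ, Gg Qq, Gg qq}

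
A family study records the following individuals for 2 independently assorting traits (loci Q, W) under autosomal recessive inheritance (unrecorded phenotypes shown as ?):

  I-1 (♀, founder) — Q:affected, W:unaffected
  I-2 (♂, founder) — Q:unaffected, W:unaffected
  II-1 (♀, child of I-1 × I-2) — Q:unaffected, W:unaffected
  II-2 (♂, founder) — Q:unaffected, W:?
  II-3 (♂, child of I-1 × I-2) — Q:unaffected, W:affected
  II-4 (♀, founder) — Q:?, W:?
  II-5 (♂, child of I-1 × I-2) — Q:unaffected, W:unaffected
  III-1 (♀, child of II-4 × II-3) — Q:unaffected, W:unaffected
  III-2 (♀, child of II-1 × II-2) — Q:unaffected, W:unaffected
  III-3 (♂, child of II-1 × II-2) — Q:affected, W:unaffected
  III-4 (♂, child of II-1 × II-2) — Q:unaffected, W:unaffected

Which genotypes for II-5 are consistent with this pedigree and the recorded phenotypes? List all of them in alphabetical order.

II-5 ∈ {Qq WW, Qq Ww}

Q/I-1 aff ·: qq
Q/I-2 un ·: QQ|Qq
Q/II-1 un I-1×I-2: Qq
Q/II-2 un ·: Qq
Q/II-3 un I-1×I-2: Qq
Q/II-4 ? ·: QQ|Qq|qq
Q/II-5 un I-1×I-2: Qq
Q/III-1 un II-4×II-3: QQ|Qq
Q/III-2 un II-1×II-2: QQ|Qq
Q/III-3 aff II-1×II-2: qq
Q/III-4 un II-1×II-2: QQ|Qq
⇒ Q over [I-1,I-2,II-1,II-2,II-3,II-4,II-5,III-1,III-2,III-3,III-4]: 40 consistent
W/I-1 un ·: Ww
W/I-2 un ·: Ww
W/II-1 un I-1×I-2: WW|Ww
W/II-2 ? ·: WW|Ww|ww
W/II-3 aff I-1×I-2: ww
W/II-4 ? ·: WW|Ww
W/II-5 un I-1×I-2: WW|Ww
W/III-1 un II-4×II-3: Ww
W/III-2 un II-1×II-2: WW|Ww
W/III-3 un II-1×II-2: WW|Ww
W/III-4 un II-1×II-2: WW|Ww
⇒ W over [I-1,I-2,II-1,II-2,II-3,II-4,II-5,III-1,III-2,III-3,III-4]: 108 consistent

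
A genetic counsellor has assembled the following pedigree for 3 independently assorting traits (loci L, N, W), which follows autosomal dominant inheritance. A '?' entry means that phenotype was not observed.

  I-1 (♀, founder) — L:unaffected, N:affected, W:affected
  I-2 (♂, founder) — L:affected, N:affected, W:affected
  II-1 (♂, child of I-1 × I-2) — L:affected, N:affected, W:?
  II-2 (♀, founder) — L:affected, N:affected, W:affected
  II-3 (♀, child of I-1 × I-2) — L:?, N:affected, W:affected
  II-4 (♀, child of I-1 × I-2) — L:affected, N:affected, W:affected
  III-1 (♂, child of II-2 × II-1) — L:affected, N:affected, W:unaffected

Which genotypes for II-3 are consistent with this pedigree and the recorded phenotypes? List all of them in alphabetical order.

L/I-1 un ·: ll
L/I-2 aff ·: Ll|LL
L/II-1 aff I-1×I-2: Ll
L/II-2 aff ·: Ll|LL
L/II-3 ? I-1×I-2: ll|Ll
L/II-4 aff I-1×I-2: Ll
L/III-1 aff II-2×II-1: Ll|LL
⇒ L over [I-1,I-2,II-1,II-2,II-3,II-4,III-1]: 12 consistent
N/I-1 aff ·: Nn|NN
N/I-2 aff ·: Nn|NN
N/II-1 aff I-1×I-2: Nn|NN
N/II-2 aff ·: Nn|NN
N/II-3 aff I-1×I-2: Nn|NN
N/II-4 aff I-1×I-2: Nn|NN
N/III-1 aff II-2×II-1: Nn|NN
⇒ N over [I-1,I-2,II-1,II-2,II-3,II-4,III-1]: 87 consistent
W/I-1 aff ·: Ww|WW
W/I-2 aff ·: Ww|WW
W/II-1 ? I-1×I-2: ww|Ww
W/II-2 aff ·: Ww
W/II-3 aff I-1×I-2: Ww|WW
W/II-4 aff I-1×I-2: Ww|WW
W/III-1 un II-2×II-1: ww
⇒ W over [I-1,I-2,II-1,II-2,II-3,II-4,III-1]: 16 consistent

II-3 ∈ {Ll NN WW, Ll NN Ww, Ll Nn WW, Ll Nn Ww, ll NN WW, ll NN Ww, ll Nn WW, ll Nn Ww}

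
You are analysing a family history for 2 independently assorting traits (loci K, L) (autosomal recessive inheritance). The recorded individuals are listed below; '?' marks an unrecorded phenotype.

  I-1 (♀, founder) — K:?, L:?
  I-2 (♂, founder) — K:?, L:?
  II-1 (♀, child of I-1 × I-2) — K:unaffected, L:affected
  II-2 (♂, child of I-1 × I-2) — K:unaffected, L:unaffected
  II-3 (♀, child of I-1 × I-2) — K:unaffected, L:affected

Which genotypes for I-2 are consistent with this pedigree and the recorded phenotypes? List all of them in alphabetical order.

I-2 ∈ {KK Ll, KK ll, Kk Ll, Kk ll, kk Ll, kk ll}

K/I-1 ? ·: KK|Kk|kk
K/I-2 ? ·: KK|Kk|kk
K/II-1 un I-1×I-2: KK|Kk
K/II-2 un I-1×I-2: KK|Kk
K/II-3 un I-1×I-2: KK|Kk
⇒ K over [I-1,I-2,II-1,II-2,II-3]: 29 consistent
L/I-1 ? ·: Ll|ll
L/I-2 ? ·: Ll|ll
L/II-1 aff I-1×I-2: ll
L/II-2 un I-1×I-2: LL|Ll
L/II-3 aff I-1×I-2: ll
⇒ L over [I-1,I-2,II-1,II-2,II-3]: 4 consistent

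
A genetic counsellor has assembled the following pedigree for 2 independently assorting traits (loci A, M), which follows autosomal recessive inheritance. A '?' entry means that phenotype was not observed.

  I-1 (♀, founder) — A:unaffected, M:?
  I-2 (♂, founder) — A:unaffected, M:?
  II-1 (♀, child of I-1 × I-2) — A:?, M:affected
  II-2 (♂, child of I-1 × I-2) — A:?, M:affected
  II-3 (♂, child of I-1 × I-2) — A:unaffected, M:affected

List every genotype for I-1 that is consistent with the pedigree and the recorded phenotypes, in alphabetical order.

A/I-1 un ·: AA|Aa
A/I-2 un ·: AA|Aa
A/II-1 ? I-1×I-2: AA|Aa|aa
A/II-2 ? I-1×I-2: AA|Aa|aa
A/II-3 un I-1×I-2: AA|Aa
⇒ A over [I-1,I-2,II-1,II-2,II-3]: 35 consistent
M/I-1 ? ·: Mm|mm
M/I-2 ? ·: Mm|mm
M/II-1 aff I-1×I-2: mm
M/II-2 aff I-1×I-2: mm
M/II-3 aff I-1×I-2: mm
⇒ M over [I-1,I-2,II-1,II-2,II-3]: 4 consistent

I-1 ∈ {AA Mm, AA mm, Aa Mm, Aa mm}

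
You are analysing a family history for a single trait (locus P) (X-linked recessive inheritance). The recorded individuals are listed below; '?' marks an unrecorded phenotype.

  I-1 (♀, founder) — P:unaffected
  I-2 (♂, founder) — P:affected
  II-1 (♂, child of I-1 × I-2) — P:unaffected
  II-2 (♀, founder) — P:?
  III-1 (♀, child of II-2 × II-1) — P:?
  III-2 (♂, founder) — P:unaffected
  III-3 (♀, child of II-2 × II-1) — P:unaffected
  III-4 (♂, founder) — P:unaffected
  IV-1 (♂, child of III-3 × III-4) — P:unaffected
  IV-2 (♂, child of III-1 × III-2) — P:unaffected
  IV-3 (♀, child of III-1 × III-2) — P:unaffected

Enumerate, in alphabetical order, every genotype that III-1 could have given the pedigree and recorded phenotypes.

III-1 ∈ {X^PX^P, X^PX^p}

P/I-1 un ·: X^PX^P|X^PX^p
P/I-2 aff ·: X^pY
P/II-1 un I-1×I-2: X^PY
P/II-2 ? ·: X^PX^P|X^PX^p|X^pX^p
P/III-1 ? II-2×II-1: X^PX^P|X^PX^p
P/III-2 un ·: X^PY
P/III-3 un II-2×II-1: X^PX^P|X^PX^p
P/III-4 un ·: X^PY
P/IV-1 un III-3×III-4: X^PY
P/IV-2 un III-1×III-2: X^PY
P/IV-3 un III-1×III-2: X^PX^P|X^PX^p
⇒ P over [I-1,I-2,II-1,II-2,III-1,III-2,III-3,III-4,IV-1,IV-2,IV-3]: 18 consistent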